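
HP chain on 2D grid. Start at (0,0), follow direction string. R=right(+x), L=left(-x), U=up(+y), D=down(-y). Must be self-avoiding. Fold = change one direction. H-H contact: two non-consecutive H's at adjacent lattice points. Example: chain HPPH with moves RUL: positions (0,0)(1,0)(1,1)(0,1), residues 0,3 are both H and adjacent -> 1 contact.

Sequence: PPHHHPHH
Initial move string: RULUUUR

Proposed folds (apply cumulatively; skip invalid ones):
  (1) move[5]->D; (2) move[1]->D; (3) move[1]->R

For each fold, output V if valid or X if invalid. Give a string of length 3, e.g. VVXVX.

Initial: RULUUUR -> [(0, 0), (1, 0), (1, 1), (0, 1), (0, 2), (0, 3), (0, 4), (1, 4)]
Fold 1: move[5]->D => RULUUDR INVALID (collision), skipped
Fold 2: move[1]->D => RDLUUUR INVALID (collision), skipped
Fold 3: move[1]->R => RRLUUUR INVALID (collision), skipped

Answer: XXX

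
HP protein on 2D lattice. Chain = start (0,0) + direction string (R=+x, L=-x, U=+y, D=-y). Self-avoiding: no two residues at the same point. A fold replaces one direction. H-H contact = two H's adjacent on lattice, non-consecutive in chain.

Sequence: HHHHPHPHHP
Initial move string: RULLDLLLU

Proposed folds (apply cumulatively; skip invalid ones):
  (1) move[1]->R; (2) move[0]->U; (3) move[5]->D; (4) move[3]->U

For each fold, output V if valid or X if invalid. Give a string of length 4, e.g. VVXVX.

Initial: RULLDLLLU -> [(0, 0), (1, 0), (1, 1), (0, 1), (-1, 1), (-1, 0), (-2, 0), (-3, 0), (-4, 0), (-4, 1)]
Fold 1: move[1]->R => RRLLDLLLU INVALID (collision), skipped
Fold 2: move[0]->U => UULLDLLLU VALID
Fold 3: move[5]->D => UULLDDLLU VALID
Fold 4: move[3]->U => UULUDDLLU INVALID (collision), skipped

Answer: XVVX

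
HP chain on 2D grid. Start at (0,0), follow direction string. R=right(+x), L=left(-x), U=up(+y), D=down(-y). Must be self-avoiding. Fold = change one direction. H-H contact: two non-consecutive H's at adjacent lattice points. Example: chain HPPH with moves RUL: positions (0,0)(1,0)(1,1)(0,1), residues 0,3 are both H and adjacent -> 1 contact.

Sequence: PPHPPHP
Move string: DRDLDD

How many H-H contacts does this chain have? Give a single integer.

Positions: [(0, 0), (0, -1), (1, -1), (1, -2), (0, -2), (0, -3), (0, -4)]
No H-H contacts found.

Answer: 0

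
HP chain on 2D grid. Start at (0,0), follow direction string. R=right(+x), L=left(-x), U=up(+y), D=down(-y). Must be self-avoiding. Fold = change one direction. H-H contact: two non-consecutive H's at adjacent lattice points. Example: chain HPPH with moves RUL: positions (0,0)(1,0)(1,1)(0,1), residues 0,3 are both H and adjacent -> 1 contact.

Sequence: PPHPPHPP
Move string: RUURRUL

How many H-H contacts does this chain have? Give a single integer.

Positions: [(0, 0), (1, 0), (1, 1), (1, 2), (2, 2), (3, 2), (3, 3), (2, 3)]
No H-H contacts found.

Answer: 0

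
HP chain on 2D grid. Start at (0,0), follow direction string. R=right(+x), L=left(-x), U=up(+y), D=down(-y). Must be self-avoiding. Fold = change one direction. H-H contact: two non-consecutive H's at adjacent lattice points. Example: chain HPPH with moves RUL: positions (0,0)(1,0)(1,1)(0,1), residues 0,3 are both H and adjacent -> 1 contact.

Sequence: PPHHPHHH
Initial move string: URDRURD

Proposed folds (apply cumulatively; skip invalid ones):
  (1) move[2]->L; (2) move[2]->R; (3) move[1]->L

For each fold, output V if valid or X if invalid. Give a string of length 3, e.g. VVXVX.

Answer: XVX

Derivation:
Initial: URDRURD -> [(0, 0), (0, 1), (1, 1), (1, 0), (2, 0), (2, 1), (3, 1), (3, 0)]
Fold 1: move[2]->L => URLRURD INVALID (collision), skipped
Fold 2: move[2]->R => URRRURD VALID
Fold 3: move[1]->L => ULRRURD INVALID (collision), skipped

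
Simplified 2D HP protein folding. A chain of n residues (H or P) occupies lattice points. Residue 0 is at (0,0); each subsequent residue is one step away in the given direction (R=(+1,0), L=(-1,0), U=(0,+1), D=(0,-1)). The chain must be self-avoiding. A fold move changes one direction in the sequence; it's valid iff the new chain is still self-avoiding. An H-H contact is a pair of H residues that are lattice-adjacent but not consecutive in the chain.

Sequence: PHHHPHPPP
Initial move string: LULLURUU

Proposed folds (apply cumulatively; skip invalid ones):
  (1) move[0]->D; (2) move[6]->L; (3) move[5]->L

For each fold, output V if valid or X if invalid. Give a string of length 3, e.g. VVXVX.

Answer: XXV

Derivation:
Initial: LULLURUU -> [(0, 0), (-1, 0), (-1, 1), (-2, 1), (-3, 1), (-3, 2), (-2, 2), (-2, 3), (-2, 4)]
Fold 1: move[0]->D => DULLURUU INVALID (collision), skipped
Fold 2: move[6]->L => LULLURLU INVALID (collision), skipped
Fold 3: move[5]->L => LULLULUU VALID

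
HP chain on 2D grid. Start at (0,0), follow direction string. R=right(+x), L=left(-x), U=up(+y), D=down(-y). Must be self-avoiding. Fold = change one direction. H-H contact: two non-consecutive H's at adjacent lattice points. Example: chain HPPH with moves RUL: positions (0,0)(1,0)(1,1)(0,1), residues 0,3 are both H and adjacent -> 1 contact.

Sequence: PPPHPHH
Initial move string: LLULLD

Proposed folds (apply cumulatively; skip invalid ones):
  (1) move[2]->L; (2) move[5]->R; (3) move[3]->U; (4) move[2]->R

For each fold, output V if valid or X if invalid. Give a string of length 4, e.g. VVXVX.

Answer: VXVX

Derivation:
Initial: LLULLD -> [(0, 0), (-1, 0), (-2, 0), (-2, 1), (-3, 1), (-4, 1), (-4, 0)]
Fold 1: move[2]->L => LLLLLD VALID
Fold 2: move[5]->R => LLLLLR INVALID (collision), skipped
Fold 3: move[3]->U => LLLULD VALID
Fold 4: move[2]->R => LLRULD INVALID (collision), skipped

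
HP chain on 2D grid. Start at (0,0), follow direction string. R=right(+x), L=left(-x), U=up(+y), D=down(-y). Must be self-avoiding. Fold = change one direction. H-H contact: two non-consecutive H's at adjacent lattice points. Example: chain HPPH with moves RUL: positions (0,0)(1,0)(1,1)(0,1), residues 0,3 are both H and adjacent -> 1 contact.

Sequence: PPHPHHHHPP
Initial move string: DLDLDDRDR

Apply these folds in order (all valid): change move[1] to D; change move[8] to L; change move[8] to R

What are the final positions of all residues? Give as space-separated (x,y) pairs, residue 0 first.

Answer: (0,0) (0,-1) (0,-2) (0,-3) (-1,-3) (-1,-4) (-1,-5) (0,-5) (0,-6) (1,-6)

Derivation:
Initial moves: DLDLDDRDR
Fold: move[1]->D => DDDLDDRDR (positions: [(0, 0), (0, -1), (0, -2), (0, -3), (-1, -3), (-1, -4), (-1, -5), (0, -5), (0, -6), (1, -6)])
Fold: move[8]->L => DDDLDDRDL (positions: [(0, 0), (0, -1), (0, -2), (0, -3), (-1, -3), (-1, -4), (-1, -5), (0, -5), (0, -6), (-1, -6)])
Fold: move[8]->R => DDDLDDRDR (positions: [(0, 0), (0, -1), (0, -2), (0, -3), (-1, -3), (-1, -4), (-1, -5), (0, -5), (0, -6), (1, -6)])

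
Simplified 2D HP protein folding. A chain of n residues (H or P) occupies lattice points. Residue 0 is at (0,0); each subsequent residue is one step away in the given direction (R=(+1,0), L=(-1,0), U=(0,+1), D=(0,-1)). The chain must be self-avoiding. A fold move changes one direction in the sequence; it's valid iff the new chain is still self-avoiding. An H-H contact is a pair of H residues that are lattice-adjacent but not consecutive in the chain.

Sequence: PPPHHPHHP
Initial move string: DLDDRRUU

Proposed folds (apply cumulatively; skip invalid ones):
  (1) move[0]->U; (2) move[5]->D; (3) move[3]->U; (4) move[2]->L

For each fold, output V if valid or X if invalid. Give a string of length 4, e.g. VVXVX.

Initial: DLDDRRUU -> [(0, 0), (0, -1), (-1, -1), (-1, -2), (-1, -3), (0, -3), (1, -3), (1, -2), (1, -1)]
Fold 1: move[0]->U => ULDDRRUU VALID
Fold 2: move[5]->D => ULDDRDUU INVALID (collision), skipped
Fold 3: move[3]->U => ULDURRUU INVALID (collision), skipped
Fold 4: move[2]->L => ULLDRRUU INVALID (collision), skipped

Answer: VXXX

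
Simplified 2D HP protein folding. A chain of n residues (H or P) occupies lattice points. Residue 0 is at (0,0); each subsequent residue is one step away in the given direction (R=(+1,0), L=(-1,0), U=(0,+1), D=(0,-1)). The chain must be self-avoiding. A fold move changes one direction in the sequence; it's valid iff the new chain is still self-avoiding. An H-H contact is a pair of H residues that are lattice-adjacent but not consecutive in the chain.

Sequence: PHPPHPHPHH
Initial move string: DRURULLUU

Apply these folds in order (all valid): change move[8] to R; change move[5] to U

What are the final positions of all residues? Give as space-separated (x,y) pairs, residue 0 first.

Initial moves: DRURULLUU
Fold: move[8]->R => DRURULLUR (positions: [(0, 0), (0, -1), (1, -1), (1, 0), (2, 0), (2, 1), (1, 1), (0, 1), (0, 2), (1, 2)])
Fold: move[5]->U => DRURUULUR (positions: [(0, 0), (0, -1), (1, -1), (1, 0), (2, 0), (2, 1), (2, 2), (1, 2), (1, 3), (2, 3)])

Answer: (0,0) (0,-1) (1,-1) (1,0) (2,0) (2,1) (2,2) (1,2) (1,3) (2,3)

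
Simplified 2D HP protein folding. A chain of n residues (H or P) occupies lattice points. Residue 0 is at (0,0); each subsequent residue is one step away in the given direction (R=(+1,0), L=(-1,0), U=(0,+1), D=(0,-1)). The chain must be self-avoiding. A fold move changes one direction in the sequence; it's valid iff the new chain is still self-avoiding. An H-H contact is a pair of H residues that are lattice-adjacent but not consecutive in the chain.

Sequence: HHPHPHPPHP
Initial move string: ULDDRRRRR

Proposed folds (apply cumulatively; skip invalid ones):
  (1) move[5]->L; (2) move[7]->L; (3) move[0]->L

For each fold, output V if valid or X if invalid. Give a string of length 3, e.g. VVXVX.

Answer: XXV

Derivation:
Initial: ULDDRRRRR -> [(0, 0), (0, 1), (-1, 1), (-1, 0), (-1, -1), (0, -1), (1, -1), (2, -1), (3, -1), (4, -1)]
Fold 1: move[5]->L => ULDDRLRRR INVALID (collision), skipped
Fold 2: move[7]->L => ULDDRRRLR INVALID (collision), skipped
Fold 3: move[0]->L => LLDDRRRRR VALID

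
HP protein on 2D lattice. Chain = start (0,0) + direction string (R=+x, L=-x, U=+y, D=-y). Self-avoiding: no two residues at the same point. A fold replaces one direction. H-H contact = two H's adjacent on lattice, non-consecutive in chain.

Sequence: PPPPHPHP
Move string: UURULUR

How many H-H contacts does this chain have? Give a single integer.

Answer: 0

Derivation:
Positions: [(0, 0), (0, 1), (0, 2), (1, 2), (1, 3), (0, 3), (0, 4), (1, 4)]
No H-H contacts found.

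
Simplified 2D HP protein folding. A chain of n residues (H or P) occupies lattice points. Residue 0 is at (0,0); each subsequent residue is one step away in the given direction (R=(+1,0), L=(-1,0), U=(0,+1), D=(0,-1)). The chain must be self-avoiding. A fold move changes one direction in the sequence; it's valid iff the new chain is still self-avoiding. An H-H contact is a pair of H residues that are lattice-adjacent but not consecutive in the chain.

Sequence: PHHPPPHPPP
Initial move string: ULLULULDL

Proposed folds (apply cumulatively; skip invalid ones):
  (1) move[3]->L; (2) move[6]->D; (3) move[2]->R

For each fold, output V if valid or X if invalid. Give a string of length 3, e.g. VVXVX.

Answer: VXX

Derivation:
Initial: ULLULULDL -> [(0, 0), (0, 1), (-1, 1), (-2, 1), (-2, 2), (-3, 2), (-3, 3), (-4, 3), (-4, 2), (-5, 2)]
Fold 1: move[3]->L => ULLLLULDL VALID
Fold 2: move[6]->D => ULLLLUDDL INVALID (collision), skipped
Fold 3: move[2]->R => ULRLLULDL INVALID (collision), skipped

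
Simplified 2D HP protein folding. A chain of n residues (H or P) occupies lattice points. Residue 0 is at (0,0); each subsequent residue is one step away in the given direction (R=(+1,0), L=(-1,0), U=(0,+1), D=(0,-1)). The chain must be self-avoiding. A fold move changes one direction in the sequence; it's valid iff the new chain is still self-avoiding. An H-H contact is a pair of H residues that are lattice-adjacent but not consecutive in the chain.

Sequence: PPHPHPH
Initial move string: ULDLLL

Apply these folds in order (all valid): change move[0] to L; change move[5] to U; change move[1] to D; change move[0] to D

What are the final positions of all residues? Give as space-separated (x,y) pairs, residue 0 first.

Initial moves: ULDLLL
Fold: move[0]->L => LLDLLL (positions: [(0, 0), (-1, 0), (-2, 0), (-2, -1), (-3, -1), (-4, -1), (-5, -1)])
Fold: move[5]->U => LLDLLU (positions: [(0, 0), (-1, 0), (-2, 0), (-2, -1), (-3, -1), (-4, -1), (-4, 0)])
Fold: move[1]->D => LDDLLU (positions: [(0, 0), (-1, 0), (-1, -1), (-1, -2), (-2, -2), (-3, -2), (-3, -1)])
Fold: move[0]->D => DDDLLU (positions: [(0, 0), (0, -1), (0, -2), (0, -3), (-1, -3), (-2, -3), (-2, -2)])

Answer: (0,0) (0,-1) (0,-2) (0,-3) (-1,-3) (-2,-3) (-2,-2)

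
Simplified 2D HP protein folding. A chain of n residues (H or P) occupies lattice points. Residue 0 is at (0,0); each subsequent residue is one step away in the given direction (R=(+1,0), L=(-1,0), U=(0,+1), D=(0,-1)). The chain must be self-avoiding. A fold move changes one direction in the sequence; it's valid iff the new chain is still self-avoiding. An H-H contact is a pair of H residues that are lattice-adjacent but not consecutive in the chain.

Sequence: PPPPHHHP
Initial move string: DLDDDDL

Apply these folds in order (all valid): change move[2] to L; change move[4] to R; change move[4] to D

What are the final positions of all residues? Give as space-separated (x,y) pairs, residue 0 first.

Initial moves: DLDDDDL
Fold: move[2]->L => DLLDDDL (positions: [(0, 0), (0, -1), (-1, -1), (-2, -1), (-2, -2), (-2, -3), (-2, -4), (-3, -4)])
Fold: move[4]->R => DLLDRDL (positions: [(0, 0), (0, -1), (-1, -1), (-2, -1), (-2, -2), (-1, -2), (-1, -3), (-2, -3)])
Fold: move[4]->D => DLLDDDL (positions: [(0, 0), (0, -1), (-1, -1), (-2, -1), (-2, -2), (-2, -3), (-2, -4), (-3, -4)])

Answer: (0,0) (0,-1) (-1,-1) (-2,-1) (-2,-2) (-2,-3) (-2,-4) (-3,-4)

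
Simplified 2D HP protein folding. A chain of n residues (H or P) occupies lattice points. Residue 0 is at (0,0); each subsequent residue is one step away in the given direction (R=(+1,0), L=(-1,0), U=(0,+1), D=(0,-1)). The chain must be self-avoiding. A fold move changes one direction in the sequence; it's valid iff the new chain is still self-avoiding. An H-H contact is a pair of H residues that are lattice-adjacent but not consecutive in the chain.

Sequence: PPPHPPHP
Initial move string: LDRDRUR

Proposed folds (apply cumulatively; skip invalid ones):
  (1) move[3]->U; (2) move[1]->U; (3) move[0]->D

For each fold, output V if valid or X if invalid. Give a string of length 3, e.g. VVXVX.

Answer: XXV

Derivation:
Initial: LDRDRUR -> [(0, 0), (-1, 0), (-1, -1), (0, -1), (0, -2), (1, -2), (1, -1), (2, -1)]
Fold 1: move[3]->U => LDRURUR INVALID (collision), skipped
Fold 2: move[1]->U => LURDRUR INVALID (collision), skipped
Fold 3: move[0]->D => DDRDRUR VALID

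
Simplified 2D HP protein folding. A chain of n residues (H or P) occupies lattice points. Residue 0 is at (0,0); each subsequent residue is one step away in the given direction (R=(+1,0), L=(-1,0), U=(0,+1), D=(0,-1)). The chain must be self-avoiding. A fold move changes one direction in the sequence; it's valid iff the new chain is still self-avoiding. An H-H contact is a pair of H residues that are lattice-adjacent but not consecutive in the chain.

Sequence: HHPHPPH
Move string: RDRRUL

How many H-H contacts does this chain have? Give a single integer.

Positions: [(0, 0), (1, 0), (1, -1), (2, -1), (3, -1), (3, 0), (2, 0)]
H-H contact: residue 1 @(1,0) - residue 6 @(2, 0)
H-H contact: residue 3 @(2,-1) - residue 6 @(2, 0)

Answer: 2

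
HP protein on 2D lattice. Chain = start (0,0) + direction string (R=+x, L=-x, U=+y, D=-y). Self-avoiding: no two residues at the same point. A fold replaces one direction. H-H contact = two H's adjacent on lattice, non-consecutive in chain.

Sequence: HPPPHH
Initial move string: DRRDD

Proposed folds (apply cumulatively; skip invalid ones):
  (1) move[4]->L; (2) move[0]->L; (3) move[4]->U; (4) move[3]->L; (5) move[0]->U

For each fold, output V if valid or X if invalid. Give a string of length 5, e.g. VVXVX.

Initial: DRRDD -> [(0, 0), (0, -1), (1, -1), (2, -1), (2, -2), (2, -3)]
Fold 1: move[4]->L => DRRDL VALID
Fold 2: move[0]->L => LRRDL INVALID (collision), skipped
Fold 3: move[4]->U => DRRDU INVALID (collision), skipped
Fold 4: move[3]->L => DRRLL INVALID (collision), skipped
Fold 5: move[0]->U => URRDL VALID

Answer: VXXXV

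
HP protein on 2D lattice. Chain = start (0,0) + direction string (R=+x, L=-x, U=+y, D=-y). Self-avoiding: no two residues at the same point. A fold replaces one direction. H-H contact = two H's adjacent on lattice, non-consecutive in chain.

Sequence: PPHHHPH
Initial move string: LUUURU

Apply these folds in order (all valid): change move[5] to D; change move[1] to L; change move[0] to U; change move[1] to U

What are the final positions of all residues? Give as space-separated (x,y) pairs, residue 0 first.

Answer: (0,0) (0,1) (0,2) (0,3) (0,4) (1,4) (1,3)

Derivation:
Initial moves: LUUURU
Fold: move[5]->D => LUUURD (positions: [(0, 0), (-1, 0), (-1, 1), (-1, 2), (-1, 3), (0, 3), (0, 2)])
Fold: move[1]->L => LLUURD (positions: [(0, 0), (-1, 0), (-2, 0), (-2, 1), (-2, 2), (-1, 2), (-1, 1)])
Fold: move[0]->U => ULUURD (positions: [(0, 0), (0, 1), (-1, 1), (-1, 2), (-1, 3), (0, 3), (0, 2)])
Fold: move[1]->U => UUUURD (positions: [(0, 0), (0, 1), (0, 2), (0, 3), (0, 4), (1, 4), (1, 3)])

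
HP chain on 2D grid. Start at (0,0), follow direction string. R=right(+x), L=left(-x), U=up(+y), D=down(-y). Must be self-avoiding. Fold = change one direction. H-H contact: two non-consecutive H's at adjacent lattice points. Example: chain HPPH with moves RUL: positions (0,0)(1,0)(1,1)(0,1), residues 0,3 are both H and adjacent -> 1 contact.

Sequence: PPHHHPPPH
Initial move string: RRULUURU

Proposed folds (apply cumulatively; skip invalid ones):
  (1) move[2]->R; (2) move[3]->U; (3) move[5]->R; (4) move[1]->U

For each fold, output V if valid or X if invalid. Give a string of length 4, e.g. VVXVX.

Answer: XVVV

Derivation:
Initial: RRULUURU -> [(0, 0), (1, 0), (2, 0), (2, 1), (1, 1), (1, 2), (1, 3), (2, 3), (2, 4)]
Fold 1: move[2]->R => RRRLUURU INVALID (collision), skipped
Fold 2: move[3]->U => RRUUUURU VALID
Fold 3: move[5]->R => RRUUURRU VALID
Fold 4: move[1]->U => RUUUURRU VALID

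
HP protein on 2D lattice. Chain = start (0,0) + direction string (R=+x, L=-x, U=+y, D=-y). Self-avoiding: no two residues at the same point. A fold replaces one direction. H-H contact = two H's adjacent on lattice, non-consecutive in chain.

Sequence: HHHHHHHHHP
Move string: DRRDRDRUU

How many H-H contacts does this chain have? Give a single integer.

Answer: 1

Derivation:
Positions: [(0, 0), (0, -1), (1, -1), (2, -1), (2, -2), (3, -2), (3, -3), (4, -3), (4, -2), (4, -1)]
H-H contact: residue 5 @(3,-2) - residue 8 @(4, -2)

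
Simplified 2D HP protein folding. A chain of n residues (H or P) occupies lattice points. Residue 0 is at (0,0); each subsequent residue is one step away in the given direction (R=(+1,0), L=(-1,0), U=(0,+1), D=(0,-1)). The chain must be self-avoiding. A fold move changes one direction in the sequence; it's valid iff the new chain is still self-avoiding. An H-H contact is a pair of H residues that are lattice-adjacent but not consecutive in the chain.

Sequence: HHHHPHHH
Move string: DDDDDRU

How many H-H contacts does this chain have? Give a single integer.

Answer: 0

Derivation:
Positions: [(0, 0), (0, -1), (0, -2), (0, -3), (0, -4), (0, -5), (1, -5), (1, -4)]
No H-H contacts found.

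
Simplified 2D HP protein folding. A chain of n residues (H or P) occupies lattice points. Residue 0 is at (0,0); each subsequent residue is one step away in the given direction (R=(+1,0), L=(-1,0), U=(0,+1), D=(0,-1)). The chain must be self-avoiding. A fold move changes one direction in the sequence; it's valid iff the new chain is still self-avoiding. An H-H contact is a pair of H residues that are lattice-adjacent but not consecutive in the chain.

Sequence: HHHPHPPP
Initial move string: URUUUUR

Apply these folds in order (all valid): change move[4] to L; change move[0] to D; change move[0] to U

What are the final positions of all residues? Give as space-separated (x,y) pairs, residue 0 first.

Initial moves: URUUUUR
Fold: move[4]->L => URUULUR (positions: [(0, 0), (0, 1), (1, 1), (1, 2), (1, 3), (0, 3), (0, 4), (1, 4)])
Fold: move[0]->D => DRUULUR (positions: [(0, 0), (0, -1), (1, -1), (1, 0), (1, 1), (0, 1), (0, 2), (1, 2)])
Fold: move[0]->U => URUULUR (positions: [(0, 0), (0, 1), (1, 1), (1, 2), (1, 3), (0, 3), (0, 4), (1, 4)])

Answer: (0,0) (0,1) (1,1) (1,2) (1,3) (0,3) (0,4) (1,4)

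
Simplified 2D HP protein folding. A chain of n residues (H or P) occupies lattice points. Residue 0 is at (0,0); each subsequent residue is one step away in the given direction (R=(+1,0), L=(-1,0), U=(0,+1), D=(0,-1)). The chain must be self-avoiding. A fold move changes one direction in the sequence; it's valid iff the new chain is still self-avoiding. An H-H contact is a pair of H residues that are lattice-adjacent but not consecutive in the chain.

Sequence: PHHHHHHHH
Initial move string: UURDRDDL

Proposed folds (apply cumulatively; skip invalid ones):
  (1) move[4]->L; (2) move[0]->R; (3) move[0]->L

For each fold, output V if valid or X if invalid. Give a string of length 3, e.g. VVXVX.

Answer: XVX

Derivation:
Initial: UURDRDDL -> [(0, 0), (0, 1), (0, 2), (1, 2), (1, 1), (2, 1), (2, 0), (2, -1), (1, -1)]
Fold 1: move[4]->L => UURDLDDL INVALID (collision), skipped
Fold 2: move[0]->R => RURDRDDL VALID
Fold 3: move[0]->L => LURDRDDL INVALID (collision), skipped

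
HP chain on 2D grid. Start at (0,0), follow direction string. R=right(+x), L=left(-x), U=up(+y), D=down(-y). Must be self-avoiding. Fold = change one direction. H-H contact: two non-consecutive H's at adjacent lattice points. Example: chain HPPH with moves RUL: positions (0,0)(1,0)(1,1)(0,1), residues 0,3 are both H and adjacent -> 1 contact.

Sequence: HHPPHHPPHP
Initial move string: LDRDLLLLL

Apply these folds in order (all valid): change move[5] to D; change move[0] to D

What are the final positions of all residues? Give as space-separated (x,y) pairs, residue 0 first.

Answer: (0,0) (0,-1) (0,-2) (1,-2) (1,-3) (0,-3) (0,-4) (-1,-4) (-2,-4) (-3,-4)

Derivation:
Initial moves: LDRDLLLLL
Fold: move[5]->D => LDRDLDLLL (positions: [(0, 0), (-1, 0), (-1, -1), (0, -1), (0, -2), (-1, -2), (-1, -3), (-2, -3), (-3, -3), (-4, -3)])
Fold: move[0]->D => DDRDLDLLL (positions: [(0, 0), (0, -1), (0, -2), (1, -2), (1, -3), (0, -3), (0, -4), (-1, -4), (-2, -4), (-3, -4)])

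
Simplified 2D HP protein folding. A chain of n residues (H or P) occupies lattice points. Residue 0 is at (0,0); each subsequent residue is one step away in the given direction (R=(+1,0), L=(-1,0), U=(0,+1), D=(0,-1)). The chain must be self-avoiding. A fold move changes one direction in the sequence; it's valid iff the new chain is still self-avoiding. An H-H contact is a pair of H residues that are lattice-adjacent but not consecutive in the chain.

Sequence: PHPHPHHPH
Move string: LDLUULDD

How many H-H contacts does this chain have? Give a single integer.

Positions: [(0, 0), (-1, 0), (-1, -1), (-2, -1), (-2, 0), (-2, 1), (-3, 1), (-3, 0), (-3, -1)]
H-H contact: residue 3 @(-2,-1) - residue 8 @(-3, -1)

Answer: 1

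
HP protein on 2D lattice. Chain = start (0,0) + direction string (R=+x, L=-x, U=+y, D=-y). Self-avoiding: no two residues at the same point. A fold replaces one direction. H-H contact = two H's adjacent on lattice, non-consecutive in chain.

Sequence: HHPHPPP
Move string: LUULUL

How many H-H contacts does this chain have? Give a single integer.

Answer: 0

Derivation:
Positions: [(0, 0), (-1, 0), (-1, 1), (-1, 2), (-2, 2), (-2, 3), (-3, 3)]
No H-H contacts found.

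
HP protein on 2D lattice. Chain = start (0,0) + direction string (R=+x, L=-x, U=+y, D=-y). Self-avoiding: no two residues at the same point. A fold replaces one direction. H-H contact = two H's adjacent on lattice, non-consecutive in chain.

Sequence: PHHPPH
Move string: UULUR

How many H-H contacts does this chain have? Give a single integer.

Positions: [(0, 0), (0, 1), (0, 2), (-1, 2), (-1, 3), (0, 3)]
H-H contact: residue 2 @(0,2) - residue 5 @(0, 3)

Answer: 1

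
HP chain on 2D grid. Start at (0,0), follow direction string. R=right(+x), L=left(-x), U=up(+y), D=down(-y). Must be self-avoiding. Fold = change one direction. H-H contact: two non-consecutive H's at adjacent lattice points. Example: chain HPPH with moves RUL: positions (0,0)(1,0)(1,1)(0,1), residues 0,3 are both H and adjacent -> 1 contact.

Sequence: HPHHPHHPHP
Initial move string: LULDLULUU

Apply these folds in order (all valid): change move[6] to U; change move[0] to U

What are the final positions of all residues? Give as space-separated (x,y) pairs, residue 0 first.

Initial moves: LULDLULUU
Fold: move[6]->U => LULDLUUUU (positions: [(0, 0), (-1, 0), (-1, 1), (-2, 1), (-2, 0), (-3, 0), (-3, 1), (-3, 2), (-3, 3), (-3, 4)])
Fold: move[0]->U => UULDLUUUU (positions: [(0, 0), (0, 1), (0, 2), (-1, 2), (-1, 1), (-2, 1), (-2, 2), (-2, 3), (-2, 4), (-2, 5)])

Answer: (0,0) (0,1) (0,2) (-1,2) (-1,1) (-2,1) (-2,2) (-2,3) (-2,4) (-2,5)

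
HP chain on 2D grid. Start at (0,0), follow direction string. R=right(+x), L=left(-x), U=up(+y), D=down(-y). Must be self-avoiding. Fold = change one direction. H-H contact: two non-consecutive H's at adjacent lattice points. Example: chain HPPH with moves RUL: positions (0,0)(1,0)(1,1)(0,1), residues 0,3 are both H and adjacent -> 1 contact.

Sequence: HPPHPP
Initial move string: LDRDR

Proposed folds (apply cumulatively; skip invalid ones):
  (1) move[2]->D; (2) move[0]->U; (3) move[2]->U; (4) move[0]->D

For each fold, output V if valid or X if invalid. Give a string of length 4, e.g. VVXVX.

Answer: VXXV

Derivation:
Initial: LDRDR -> [(0, 0), (-1, 0), (-1, -1), (0, -1), (0, -2), (1, -2)]
Fold 1: move[2]->D => LDDDR VALID
Fold 2: move[0]->U => UDDDR INVALID (collision), skipped
Fold 3: move[2]->U => LDUDR INVALID (collision), skipped
Fold 4: move[0]->D => DDDDR VALID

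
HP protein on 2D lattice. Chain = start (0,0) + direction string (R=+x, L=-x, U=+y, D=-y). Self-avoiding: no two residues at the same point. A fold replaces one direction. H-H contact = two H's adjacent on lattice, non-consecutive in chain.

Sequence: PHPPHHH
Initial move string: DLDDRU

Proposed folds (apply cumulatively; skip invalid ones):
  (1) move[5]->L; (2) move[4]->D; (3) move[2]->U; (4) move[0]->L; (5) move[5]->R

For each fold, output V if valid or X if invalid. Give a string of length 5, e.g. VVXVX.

Initial: DLDDRU -> [(0, 0), (0, -1), (-1, -1), (-1, -2), (-1, -3), (0, -3), (0, -2)]
Fold 1: move[5]->L => DLDDRL INVALID (collision), skipped
Fold 2: move[4]->D => DLDDDU INVALID (collision), skipped
Fold 3: move[2]->U => DLUDRU INVALID (collision), skipped
Fold 4: move[0]->L => LLDDRU VALID
Fold 5: move[5]->R => LLDDRR VALID

Answer: XXXVV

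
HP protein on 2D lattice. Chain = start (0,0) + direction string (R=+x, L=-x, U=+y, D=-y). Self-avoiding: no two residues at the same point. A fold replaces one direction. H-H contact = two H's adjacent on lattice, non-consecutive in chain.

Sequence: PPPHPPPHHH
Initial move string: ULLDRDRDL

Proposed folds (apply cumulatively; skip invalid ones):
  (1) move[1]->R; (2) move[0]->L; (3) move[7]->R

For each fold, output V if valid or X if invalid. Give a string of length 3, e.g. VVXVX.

Initial: ULLDRDRDL -> [(0, 0), (0, 1), (-1, 1), (-2, 1), (-2, 0), (-1, 0), (-1, -1), (0, -1), (0, -2), (-1, -2)]
Fold 1: move[1]->R => URLDRDRDL INVALID (collision), skipped
Fold 2: move[0]->L => LLLDRDRDL VALID
Fold 3: move[7]->R => LLLDRDRRL INVALID (collision), skipped

Answer: XVX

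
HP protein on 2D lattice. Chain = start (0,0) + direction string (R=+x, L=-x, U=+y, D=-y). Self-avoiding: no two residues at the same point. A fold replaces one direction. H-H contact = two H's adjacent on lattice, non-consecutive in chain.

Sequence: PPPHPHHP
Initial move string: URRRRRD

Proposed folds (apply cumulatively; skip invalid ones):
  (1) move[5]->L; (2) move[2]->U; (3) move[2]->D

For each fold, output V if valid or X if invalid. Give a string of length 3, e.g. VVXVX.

Answer: XVV

Derivation:
Initial: URRRRRD -> [(0, 0), (0, 1), (1, 1), (2, 1), (3, 1), (4, 1), (5, 1), (5, 0)]
Fold 1: move[5]->L => URRRRLD INVALID (collision), skipped
Fold 2: move[2]->U => URURRRD VALID
Fold 3: move[2]->D => URDRRRD VALID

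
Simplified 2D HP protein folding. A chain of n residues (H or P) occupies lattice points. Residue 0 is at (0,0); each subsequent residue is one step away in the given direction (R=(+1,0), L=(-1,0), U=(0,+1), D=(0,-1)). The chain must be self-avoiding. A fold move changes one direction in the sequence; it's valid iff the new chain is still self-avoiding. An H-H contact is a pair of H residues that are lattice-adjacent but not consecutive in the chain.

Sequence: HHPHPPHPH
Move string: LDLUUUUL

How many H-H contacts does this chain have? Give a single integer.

Answer: 0

Derivation:
Positions: [(0, 0), (-1, 0), (-1, -1), (-2, -1), (-2, 0), (-2, 1), (-2, 2), (-2, 3), (-3, 3)]
No H-H contacts found.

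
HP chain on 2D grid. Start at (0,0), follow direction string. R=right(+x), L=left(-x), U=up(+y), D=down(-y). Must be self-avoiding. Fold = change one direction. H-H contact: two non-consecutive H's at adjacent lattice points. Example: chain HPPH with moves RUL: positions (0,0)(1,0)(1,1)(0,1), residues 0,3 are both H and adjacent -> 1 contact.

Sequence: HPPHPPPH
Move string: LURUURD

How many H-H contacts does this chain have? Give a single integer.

Positions: [(0, 0), (-1, 0), (-1, 1), (0, 1), (0, 2), (0, 3), (1, 3), (1, 2)]
H-H contact: residue 0 @(0,0) - residue 3 @(0, 1)

Answer: 1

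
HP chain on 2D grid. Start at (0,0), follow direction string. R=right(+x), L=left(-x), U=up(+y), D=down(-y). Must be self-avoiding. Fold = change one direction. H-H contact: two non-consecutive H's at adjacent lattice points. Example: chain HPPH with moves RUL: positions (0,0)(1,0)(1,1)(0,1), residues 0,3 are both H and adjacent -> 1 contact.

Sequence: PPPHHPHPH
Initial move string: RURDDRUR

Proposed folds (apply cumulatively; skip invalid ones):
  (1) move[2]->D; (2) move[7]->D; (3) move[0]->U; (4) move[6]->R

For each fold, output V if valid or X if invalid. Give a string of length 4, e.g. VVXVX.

Initial: RURDDRUR -> [(0, 0), (1, 0), (1, 1), (2, 1), (2, 0), (2, -1), (3, -1), (3, 0), (4, 0)]
Fold 1: move[2]->D => RUDDDRUR INVALID (collision), skipped
Fold 2: move[7]->D => RURDDRUD INVALID (collision), skipped
Fold 3: move[0]->U => UURDDRUR VALID
Fold 4: move[6]->R => UURDDRRR VALID

Answer: XXVV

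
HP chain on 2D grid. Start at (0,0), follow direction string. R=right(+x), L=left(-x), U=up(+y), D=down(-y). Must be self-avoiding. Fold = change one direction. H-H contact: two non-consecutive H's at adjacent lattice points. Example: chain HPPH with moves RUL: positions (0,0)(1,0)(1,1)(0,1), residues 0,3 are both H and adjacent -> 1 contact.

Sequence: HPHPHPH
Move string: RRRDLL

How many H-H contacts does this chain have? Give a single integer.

Answer: 0

Derivation:
Positions: [(0, 0), (1, 0), (2, 0), (3, 0), (3, -1), (2, -1), (1, -1)]
No H-H contacts found.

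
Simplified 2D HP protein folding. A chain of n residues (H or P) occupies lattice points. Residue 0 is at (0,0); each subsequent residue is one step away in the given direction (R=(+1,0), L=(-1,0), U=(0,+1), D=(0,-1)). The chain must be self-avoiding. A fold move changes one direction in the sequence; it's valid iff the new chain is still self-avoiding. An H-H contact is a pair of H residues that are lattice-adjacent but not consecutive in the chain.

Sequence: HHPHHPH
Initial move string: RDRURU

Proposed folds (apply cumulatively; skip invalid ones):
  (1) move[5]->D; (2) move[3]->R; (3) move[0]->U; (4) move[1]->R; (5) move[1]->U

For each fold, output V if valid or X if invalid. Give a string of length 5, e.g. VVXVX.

Answer: VVXVV

Derivation:
Initial: RDRURU -> [(0, 0), (1, 0), (1, -1), (2, -1), (2, 0), (3, 0), (3, 1)]
Fold 1: move[5]->D => RDRURD VALID
Fold 2: move[3]->R => RDRRRD VALID
Fold 3: move[0]->U => UDRRRD INVALID (collision), skipped
Fold 4: move[1]->R => RRRRRD VALID
Fold 5: move[1]->U => RURRRD VALID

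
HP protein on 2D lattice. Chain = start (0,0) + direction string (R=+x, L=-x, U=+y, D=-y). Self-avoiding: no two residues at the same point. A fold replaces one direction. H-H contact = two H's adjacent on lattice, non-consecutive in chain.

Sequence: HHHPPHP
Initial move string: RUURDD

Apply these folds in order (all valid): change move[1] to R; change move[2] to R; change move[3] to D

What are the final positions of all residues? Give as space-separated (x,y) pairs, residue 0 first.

Initial moves: RUURDD
Fold: move[1]->R => RRURDD (positions: [(0, 0), (1, 0), (2, 0), (2, 1), (3, 1), (3, 0), (3, -1)])
Fold: move[2]->R => RRRRDD (positions: [(0, 0), (1, 0), (2, 0), (3, 0), (4, 0), (4, -1), (4, -2)])
Fold: move[3]->D => RRRDDD (positions: [(0, 0), (1, 0), (2, 0), (3, 0), (3, -1), (3, -2), (3, -3)])

Answer: (0,0) (1,0) (2,0) (3,0) (3,-1) (3,-2) (3,-3)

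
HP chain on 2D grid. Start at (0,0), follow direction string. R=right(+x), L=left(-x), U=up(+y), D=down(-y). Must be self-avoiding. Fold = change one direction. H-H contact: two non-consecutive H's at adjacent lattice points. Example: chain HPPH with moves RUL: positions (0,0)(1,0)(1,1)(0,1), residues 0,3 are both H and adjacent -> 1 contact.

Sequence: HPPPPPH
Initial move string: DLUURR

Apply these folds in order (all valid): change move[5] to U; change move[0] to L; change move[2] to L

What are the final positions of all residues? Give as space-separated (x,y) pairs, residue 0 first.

Answer: (0,0) (-1,0) (-2,0) (-3,0) (-3,1) (-2,1) (-2,2)

Derivation:
Initial moves: DLUURR
Fold: move[5]->U => DLUURU (positions: [(0, 0), (0, -1), (-1, -1), (-1, 0), (-1, 1), (0, 1), (0, 2)])
Fold: move[0]->L => LLUURU (positions: [(0, 0), (-1, 0), (-2, 0), (-2, 1), (-2, 2), (-1, 2), (-1, 3)])
Fold: move[2]->L => LLLURU (positions: [(0, 0), (-1, 0), (-2, 0), (-3, 0), (-3, 1), (-2, 1), (-2, 2)])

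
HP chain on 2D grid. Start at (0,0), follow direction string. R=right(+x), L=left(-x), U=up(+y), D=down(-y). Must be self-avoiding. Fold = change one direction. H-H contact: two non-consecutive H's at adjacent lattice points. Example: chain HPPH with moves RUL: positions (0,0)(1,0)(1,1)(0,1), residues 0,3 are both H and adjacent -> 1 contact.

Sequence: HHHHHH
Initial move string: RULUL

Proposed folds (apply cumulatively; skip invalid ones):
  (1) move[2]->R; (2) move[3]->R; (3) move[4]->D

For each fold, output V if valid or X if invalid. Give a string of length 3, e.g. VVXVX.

Initial: RULUL -> [(0, 0), (1, 0), (1, 1), (0, 1), (0, 2), (-1, 2)]
Fold 1: move[2]->R => RURUL VALID
Fold 2: move[3]->R => RURRL INVALID (collision), skipped
Fold 3: move[4]->D => RURUD INVALID (collision), skipped

Answer: VXX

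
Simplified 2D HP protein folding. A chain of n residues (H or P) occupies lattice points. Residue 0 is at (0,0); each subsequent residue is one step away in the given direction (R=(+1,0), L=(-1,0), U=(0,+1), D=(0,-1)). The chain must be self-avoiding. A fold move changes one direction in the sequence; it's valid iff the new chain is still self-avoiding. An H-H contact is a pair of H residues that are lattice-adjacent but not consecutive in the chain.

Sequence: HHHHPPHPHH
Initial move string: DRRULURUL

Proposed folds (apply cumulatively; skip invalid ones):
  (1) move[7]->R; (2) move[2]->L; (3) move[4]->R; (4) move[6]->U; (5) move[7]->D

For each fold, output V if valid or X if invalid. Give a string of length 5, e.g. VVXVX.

Answer: XXVVX

Derivation:
Initial: DRRULURUL -> [(0, 0), (0, -1), (1, -1), (2, -1), (2, 0), (1, 0), (1, 1), (2, 1), (2, 2), (1, 2)]
Fold 1: move[7]->R => DRRULURRL INVALID (collision), skipped
Fold 2: move[2]->L => DRLULURUL INVALID (collision), skipped
Fold 3: move[4]->R => DRRURURUL VALID
Fold 4: move[6]->U => DRRURUUUL VALID
Fold 5: move[7]->D => DRRURUUDL INVALID (collision), skipped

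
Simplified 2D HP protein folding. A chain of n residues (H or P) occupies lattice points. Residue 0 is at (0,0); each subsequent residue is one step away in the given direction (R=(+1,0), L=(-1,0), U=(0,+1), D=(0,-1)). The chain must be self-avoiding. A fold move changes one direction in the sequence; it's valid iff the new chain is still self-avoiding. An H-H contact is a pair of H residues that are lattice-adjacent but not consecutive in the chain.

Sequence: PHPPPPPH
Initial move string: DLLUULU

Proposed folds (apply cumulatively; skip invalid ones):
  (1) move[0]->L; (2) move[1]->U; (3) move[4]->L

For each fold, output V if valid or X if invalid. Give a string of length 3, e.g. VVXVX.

Initial: DLLUULU -> [(0, 0), (0, -1), (-1, -1), (-2, -1), (-2, 0), (-2, 1), (-3, 1), (-3, 2)]
Fold 1: move[0]->L => LLLUULU VALID
Fold 2: move[1]->U => LULUULU VALID
Fold 3: move[4]->L => LULULLU VALID

Answer: VVV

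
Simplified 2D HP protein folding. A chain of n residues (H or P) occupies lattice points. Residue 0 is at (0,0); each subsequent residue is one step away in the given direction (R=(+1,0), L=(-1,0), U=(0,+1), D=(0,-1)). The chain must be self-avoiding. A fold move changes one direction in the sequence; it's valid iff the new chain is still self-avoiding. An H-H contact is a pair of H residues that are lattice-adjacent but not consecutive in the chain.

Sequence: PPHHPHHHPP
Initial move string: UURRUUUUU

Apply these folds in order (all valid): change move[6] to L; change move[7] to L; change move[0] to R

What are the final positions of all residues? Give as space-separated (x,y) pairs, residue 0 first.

Answer: (0,0) (1,0) (1,1) (2,1) (3,1) (3,2) (3,3) (2,3) (1,3) (1,4)

Derivation:
Initial moves: UURRUUUUU
Fold: move[6]->L => UURRUULUU (positions: [(0, 0), (0, 1), (0, 2), (1, 2), (2, 2), (2, 3), (2, 4), (1, 4), (1, 5), (1, 6)])
Fold: move[7]->L => UURRUULLU (positions: [(0, 0), (0, 1), (0, 2), (1, 2), (2, 2), (2, 3), (2, 4), (1, 4), (0, 4), (0, 5)])
Fold: move[0]->R => RURRUULLU (positions: [(0, 0), (1, 0), (1, 1), (2, 1), (3, 1), (3, 2), (3, 3), (2, 3), (1, 3), (1, 4)])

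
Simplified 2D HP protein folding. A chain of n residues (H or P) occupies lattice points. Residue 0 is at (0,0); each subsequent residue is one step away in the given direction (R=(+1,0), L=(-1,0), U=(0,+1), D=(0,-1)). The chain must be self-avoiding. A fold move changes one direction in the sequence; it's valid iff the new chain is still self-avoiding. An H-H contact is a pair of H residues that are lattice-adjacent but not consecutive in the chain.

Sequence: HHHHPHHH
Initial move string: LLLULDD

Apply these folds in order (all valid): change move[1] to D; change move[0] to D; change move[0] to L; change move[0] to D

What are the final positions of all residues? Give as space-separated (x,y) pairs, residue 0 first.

Answer: (0,0) (0,-1) (0,-2) (-1,-2) (-1,-1) (-2,-1) (-2,-2) (-2,-3)

Derivation:
Initial moves: LLLULDD
Fold: move[1]->D => LDLULDD (positions: [(0, 0), (-1, 0), (-1, -1), (-2, -1), (-2, 0), (-3, 0), (-3, -1), (-3, -2)])
Fold: move[0]->D => DDLULDD (positions: [(0, 0), (0, -1), (0, -2), (-1, -2), (-1, -1), (-2, -1), (-2, -2), (-2, -3)])
Fold: move[0]->L => LDLULDD (positions: [(0, 0), (-1, 0), (-1, -1), (-2, -1), (-2, 0), (-3, 0), (-3, -1), (-3, -2)])
Fold: move[0]->D => DDLULDD (positions: [(0, 0), (0, -1), (0, -2), (-1, -2), (-1, -1), (-2, -1), (-2, -2), (-2, -3)])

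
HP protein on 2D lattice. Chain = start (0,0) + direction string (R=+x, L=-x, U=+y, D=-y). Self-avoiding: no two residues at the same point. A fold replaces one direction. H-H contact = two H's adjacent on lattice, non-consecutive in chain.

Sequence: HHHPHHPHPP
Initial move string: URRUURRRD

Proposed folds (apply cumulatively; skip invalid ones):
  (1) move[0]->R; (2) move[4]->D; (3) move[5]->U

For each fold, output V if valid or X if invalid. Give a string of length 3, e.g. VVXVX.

Answer: VXV

Derivation:
Initial: URRUURRRD -> [(0, 0), (0, 1), (1, 1), (2, 1), (2, 2), (2, 3), (3, 3), (4, 3), (5, 3), (5, 2)]
Fold 1: move[0]->R => RRRUURRRD VALID
Fold 2: move[4]->D => RRRUDRRRD INVALID (collision), skipped
Fold 3: move[5]->U => RRRUUURRD VALID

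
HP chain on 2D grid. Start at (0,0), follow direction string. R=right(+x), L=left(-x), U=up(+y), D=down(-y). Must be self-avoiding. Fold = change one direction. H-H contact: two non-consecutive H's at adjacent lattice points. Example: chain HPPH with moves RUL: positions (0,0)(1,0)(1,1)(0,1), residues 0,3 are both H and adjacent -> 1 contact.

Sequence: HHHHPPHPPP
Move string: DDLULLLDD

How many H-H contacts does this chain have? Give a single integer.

Answer: 0

Derivation:
Positions: [(0, 0), (0, -1), (0, -2), (-1, -2), (-1, -1), (-2, -1), (-3, -1), (-4, -1), (-4, -2), (-4, -3)]
No H-H contacts found.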